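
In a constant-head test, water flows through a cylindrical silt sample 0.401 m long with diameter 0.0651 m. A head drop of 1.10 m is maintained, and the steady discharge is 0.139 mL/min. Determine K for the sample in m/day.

Cross-sectional area A = π·(d/2)² = π × (0.0651/2)² = 0.003329 m².
Convert discharge: 0.139 mL/min = 2.317e-09 m³/s.
Darcy's law rearranged: K = Q·L / (A·Δh) = 2.317e-09 × 0.401 / (0.003329 × 1.10) = 2.537e-07 m/s = 0.02192 m/day.

0.0219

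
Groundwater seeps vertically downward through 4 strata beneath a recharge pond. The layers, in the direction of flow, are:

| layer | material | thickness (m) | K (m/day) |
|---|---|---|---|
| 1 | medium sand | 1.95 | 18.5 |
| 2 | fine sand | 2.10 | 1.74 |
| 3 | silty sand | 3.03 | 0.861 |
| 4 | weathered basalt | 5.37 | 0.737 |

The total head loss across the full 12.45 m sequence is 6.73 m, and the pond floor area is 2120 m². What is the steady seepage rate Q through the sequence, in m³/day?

Flow is perpendicular to layering, so the layers act in series and the equivalent K is the thickness-weighted harmonic mean.
Total thickness L = 1.95 + 2.10 + 3.03 + 5.37 = 12.45 m.
Σ(b_i/K_i) = 1.95/18.5 + 2.10/1.74 + 3.03/0.861 + 5.37/0.737 = 12.12 d.
K_eq = L / Σ(b_i/K_i) = 12.45 / 12.12 = 1.027 m/day.
Q = K_eq · A · (Δh/L) = 1.027 × 2120 × (6.73/12.45) = 1177 m³/day.

1180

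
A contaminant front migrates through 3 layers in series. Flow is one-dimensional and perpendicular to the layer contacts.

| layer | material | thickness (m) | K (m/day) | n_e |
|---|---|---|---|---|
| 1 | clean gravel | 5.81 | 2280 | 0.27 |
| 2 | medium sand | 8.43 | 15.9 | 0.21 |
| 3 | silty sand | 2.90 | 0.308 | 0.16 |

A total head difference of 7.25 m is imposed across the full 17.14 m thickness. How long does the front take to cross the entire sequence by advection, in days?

5.22

With flow normal to the layers, continuity requires the same specific discharge q through every layer.
Σ(b_i/K_i) = 5.81/2280 + 8.43/15.9 + 2.90/0.308 = 9.948 d.
q = Δh / Σ(b_i/K_i) = 7.25 / 9.948 = 0.7288 m/day.
In each layer the seepage velocity is v_i = q/n_i, so the layer transit time is t_i = b_i·n_i / q:
  layer 1 (clean gravel): t_1 = 5.81 × 0.27 / 0.7288 = 2.153 d
  layer 2 (medium sand): t_2 = 8.43 × 0.21 / 0.7288 = 2.429 d
  layer 3 (silty sand): t_3 = 2.90 × 0.16 / 0.7288 = 0.6367 d
Total t = Σ t_i = 5.218 days.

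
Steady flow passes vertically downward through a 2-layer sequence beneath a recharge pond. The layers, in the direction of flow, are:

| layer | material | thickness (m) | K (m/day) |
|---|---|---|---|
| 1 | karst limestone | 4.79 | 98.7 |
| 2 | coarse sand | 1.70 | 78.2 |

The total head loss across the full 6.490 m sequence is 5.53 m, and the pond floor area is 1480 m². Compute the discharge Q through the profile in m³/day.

116000

Flow is perpendicular to layering, so the layers act in series and the equivalent K is the thickness-weighted harmonic mean.
Total thickness L = 4.79 + 1.70 = 6.490 m.
Σ(b_i/K_i) = 4.79/98.7 + 1.70/78.2 = 0.07027 d.
K_eq = L / Σ(b_i/K_i) = 6.490 / 0.07027 = 92.36 m/day.
Q = K_eq · A · (Δh/L) = 92.36 × 1480 × (5.53/6.490) = 1.165e+05 m³/day.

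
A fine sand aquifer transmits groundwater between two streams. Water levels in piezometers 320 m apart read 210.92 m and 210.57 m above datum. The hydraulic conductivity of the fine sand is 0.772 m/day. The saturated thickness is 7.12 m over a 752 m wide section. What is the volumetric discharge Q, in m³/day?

4.52

Cross-sectional area A = 752 × 7.12 = 5354 m².
Hydraulic gradient i = (210.92 − 210.57) / 320 = 0.35 / 320 = 0.001094.
Darcy's law: Q = K · A · i = 0.7720 × 5354 × 0.001094 = 4.521 m³/day.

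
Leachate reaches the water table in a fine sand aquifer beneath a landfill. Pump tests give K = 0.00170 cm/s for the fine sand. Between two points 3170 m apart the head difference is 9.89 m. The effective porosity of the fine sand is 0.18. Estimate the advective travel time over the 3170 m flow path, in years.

341

Convert K: 0.00170 cm/s × 864 = 1.469 m/day.
Hydraulic gradient i = Δh / L = 9.89 / 3170 = 0.003120.
Darcy flux q = K · i = 1.469 × 0.003120 = 0.004582 m/day.
Seepage velocity v = q / n_e = 0.004582 / 0.18 = 0.02546 m/day.
Travel time t = L / v = 3170 / 0.02546 = 1.245e+05 days = 340.9 years.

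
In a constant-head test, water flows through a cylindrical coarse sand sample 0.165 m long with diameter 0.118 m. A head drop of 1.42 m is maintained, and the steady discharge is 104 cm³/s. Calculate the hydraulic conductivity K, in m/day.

95.5

Cross-sectional area A = π·(d/2)² = π × (0.118/2)² = 0.01094 m².
Convert discharge: 104 cm³/s = 0.0001040 m³/s.
Darcy's law rearranged: K = Q·L / (A·Δh) = 0.0001040 × 0.165 / (0.01094 × 1.42) = 0.001105 m/s = 95.47 m/day.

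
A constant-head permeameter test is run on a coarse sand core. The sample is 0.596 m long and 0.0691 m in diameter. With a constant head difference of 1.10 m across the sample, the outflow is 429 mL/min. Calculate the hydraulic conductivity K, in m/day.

89.3

Cross-sectional area A = π·(d/2)² = π × (0.0691/2)² = 0.003750 m².
Convert discharge: 429 mL/min = 7.150e-06 m³/s.
Darcy's law rearranged: K = Q·L / (A·Δh) = 7.150e-06 × 0.596 / (0.003750 × 1.10) = 0.001033 m/s = 89.25 m/day.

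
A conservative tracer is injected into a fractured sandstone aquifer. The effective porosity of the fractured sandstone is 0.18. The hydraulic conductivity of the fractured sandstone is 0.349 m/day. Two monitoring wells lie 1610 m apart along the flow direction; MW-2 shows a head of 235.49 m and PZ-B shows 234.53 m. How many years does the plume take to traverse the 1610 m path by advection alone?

3810

Hydraulic gradient i = (235.49 − 234.53) / 1610 = 0.96 / 1610 = 0.0005963.
Darcy flux q = K · i = 0.3490 × 0.0005963 = 0.0002081 m/day.
Seepage velocity v = q / n_e = 0.0002081 / 0.18 = 0.001156 m/day.
Travel time t = L / v = 1610 / 0.001156 = 1.393e+06 days = 3813 years.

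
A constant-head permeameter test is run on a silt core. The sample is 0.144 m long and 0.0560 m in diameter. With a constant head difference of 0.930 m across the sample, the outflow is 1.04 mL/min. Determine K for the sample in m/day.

Cross-sectional area A = π·(d/2)² = π × (0.0560/2)² = 0.002463 m².
Convert discharge: 1.04 mL/min = 1.733e-08 m³/s.
Darcy's law rearranged: K = Q·L / (A·Δh) = 1.733e-08 × 0.144 / (0.002463 × 0.930) = 1.090e-06 m/s = 0.09415 m/day.

0.0941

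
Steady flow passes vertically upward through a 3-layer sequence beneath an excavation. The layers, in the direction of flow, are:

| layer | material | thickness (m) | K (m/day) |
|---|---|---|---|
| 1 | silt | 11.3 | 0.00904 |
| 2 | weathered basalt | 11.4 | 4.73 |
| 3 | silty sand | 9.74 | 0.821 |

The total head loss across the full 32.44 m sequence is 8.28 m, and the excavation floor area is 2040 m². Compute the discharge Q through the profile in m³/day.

13.4

Flow is perpendicular to layering, so the layers act in series and the equivalent K is the thickness-weighted harmonic mean.
Total thickness L = 11.3 + 11.4 + 9.74 = 32.44 m.
Σ(b_i/K_i) = 11.3/0.00904 + 11.4/4.73 + 9.74/0.821 = 1264 d.
K_eq = L / Σ(b_i/K_i) = 32.44 / 1264 = 0.02566 m/day.
Q = K_eq · A · (Δh/L) = 0.02566 × 2040 × (8.28/32.44) = 13.36 m³/day.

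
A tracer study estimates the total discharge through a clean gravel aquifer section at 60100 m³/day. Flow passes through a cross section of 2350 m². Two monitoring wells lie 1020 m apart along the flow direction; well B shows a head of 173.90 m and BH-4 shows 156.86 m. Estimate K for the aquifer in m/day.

Hydraulic gradient i = (173.90 − 156.86) / 1020 = 17.04 / 1020 = 0.01671.
From Q = K·A·i, K = Q / (A·i) = 60100 / (2350 × 0.01671) = 1531 m/day.

1530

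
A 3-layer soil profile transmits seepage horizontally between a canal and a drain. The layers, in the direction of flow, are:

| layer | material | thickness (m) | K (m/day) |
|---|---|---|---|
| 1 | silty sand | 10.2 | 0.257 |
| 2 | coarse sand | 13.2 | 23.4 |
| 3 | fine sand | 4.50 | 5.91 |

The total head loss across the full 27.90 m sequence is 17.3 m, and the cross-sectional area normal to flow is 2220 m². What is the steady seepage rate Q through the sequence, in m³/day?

936

Flow is perpendicular to layering, so the layers act in series and the equivalent K is the thickness-weighted harmonic mean.
Total thickness L = 10.2 + 13.2 + 4.50 = 27.90 m.
Σ(b_i/K_i) = 10.2/0.257 + 13.2/23.4 + 4.50/5.91 = 41.01 d.
K_eq = L / Σ(b_i/K_i) = 27.90 / 41.01 = 0.6803 m/day.
Q = K_eq · A · (Δh/L) = 0.6803 × 2220 × (17.3/27.90) = 936.4 m³/day.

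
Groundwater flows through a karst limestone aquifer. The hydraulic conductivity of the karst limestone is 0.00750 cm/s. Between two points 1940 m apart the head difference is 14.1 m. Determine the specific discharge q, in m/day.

0.0471

Convert K: 0.00750 cm/s × 864 = 6.480 m/day.
Hydraulic gradient i = Δh / L = 14.1 / 1940 = 0.007268.
Specific discharge q = K · i = 6.480 × 0.007268 = 0.04710 m/day.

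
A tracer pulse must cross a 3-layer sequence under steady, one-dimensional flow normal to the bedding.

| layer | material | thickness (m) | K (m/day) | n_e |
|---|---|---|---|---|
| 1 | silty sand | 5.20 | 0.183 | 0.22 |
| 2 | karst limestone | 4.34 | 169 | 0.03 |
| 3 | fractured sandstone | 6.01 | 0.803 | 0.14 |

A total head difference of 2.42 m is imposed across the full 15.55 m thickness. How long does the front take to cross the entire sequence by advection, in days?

31.4

With flow normal to the layers, continuity requires the same specific discharge q through every layer.
Σ(b_i/K_i) = 5.20/0.183 + 4.34/169 + 6.01/0.803 = 35.93 d.
q = Δh / Σ(b_i/K_i) = 2.42 / 35.93 = 0.06736 m/day.
In each layer the seepage velocity is v_i = q/n_i, so the layer transit time is t_i = b_i·n_i / q:
  layer 1 (silty sand): t_1 = 5.20 × 0.22 / 0.06736 = 16.98 d
  layer 2 (karst limestone): t_2 = 4.34 × 0.03 / 0.06736 = 1.933 d
  layer 3 (fractured sandstone): t_3 = 6.01 × 0.14 / 0.06736 = 12.49 d
Total t = Σ t_i = 31.41 days.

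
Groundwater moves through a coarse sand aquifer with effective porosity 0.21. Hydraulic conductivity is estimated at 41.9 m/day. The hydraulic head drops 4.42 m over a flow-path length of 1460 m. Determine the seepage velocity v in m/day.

0.604

Hydraulic gradient i = Δh / L = 4.42 / 1460 = 0.003027.
Darcy flux q = K · i = 41.90 × 0.003027 = 0.1268 m/day.
Seepage velocity v = q / n_e = 0.1268 / 0.21 = 0.6040 m/day.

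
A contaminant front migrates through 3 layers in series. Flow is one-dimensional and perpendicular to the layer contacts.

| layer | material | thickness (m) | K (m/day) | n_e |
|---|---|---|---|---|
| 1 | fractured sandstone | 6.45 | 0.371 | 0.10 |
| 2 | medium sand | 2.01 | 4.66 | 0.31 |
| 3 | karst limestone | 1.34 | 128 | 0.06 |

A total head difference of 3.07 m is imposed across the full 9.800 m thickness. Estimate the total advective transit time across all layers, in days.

With flow normal to the layers, continuity requires the same specific discharge q through every layer.
Σ(b_i/K_i) = 6.45/0.371 + 2.01/4.66 + 1.34/128 = 17.83 d.
q = Δh / Σ(b_i/K_i) = 3.07 / 17.83 = 0.1722 m/day.
In each layer the seepage velocity is v_i = q/n_i, so the layer transit time is t_i = b_i·n_i / q:
  layer 1 (fractured sandstone): t_1 = 6.45 × 0.10 / 0.1722 = 3.745 d
  layer 2 (medium sand): t_2 = 2.01 × 0.31 / 0.1722 = 3.618 d
  layer 3 (karst limestone): t_3 = 1.34 × 0.06 / 0.1722 = 0.4669 d
Total t = Σ t_i = 7.831 days.

7.83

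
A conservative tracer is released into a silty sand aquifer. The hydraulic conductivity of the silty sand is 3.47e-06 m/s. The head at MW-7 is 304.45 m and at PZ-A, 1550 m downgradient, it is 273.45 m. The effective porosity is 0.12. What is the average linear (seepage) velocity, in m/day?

Convert K: 3.47e-06 m/s × 86400 = 0.2998 m/day.
Hydraulic gradient i = (304.45 − 273.45) / 1550 = 31 / 1550 = 0.02000.
Darcy flux q = K · i = 0.2998 × 0.02000 = 0.005996 m/day.
Seepage velocity v = q / n_e = 0.005996 / 0.12 = 0.04997 m/day.

0.0500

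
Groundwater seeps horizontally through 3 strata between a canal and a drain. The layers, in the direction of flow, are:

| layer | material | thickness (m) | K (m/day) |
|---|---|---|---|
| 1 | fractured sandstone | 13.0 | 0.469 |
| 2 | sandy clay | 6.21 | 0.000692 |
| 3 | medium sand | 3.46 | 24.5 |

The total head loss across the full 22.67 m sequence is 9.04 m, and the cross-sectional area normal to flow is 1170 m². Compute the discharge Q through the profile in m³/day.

Flow is perpendicular to layering, so the layers act in series and the equivalent K is the thickness-weighted harmonic mean.
Total thickness L = 13.0 + 6.21 + 3.46 = 22.67 m.
Σ(b_i/K_i) = 13.0/0.469 + 6.21/0.000692 + 3.46/24.5 = 9002 d.
K_eq = L / Σ(b_i/K_i) = 22.67 / 9002 = 0.002518 m/day.
Q = K_eq · A · (Δh/L) = 0.002518 × 1170 × (9.04/22.67) = 1.175 m³/day.

1.17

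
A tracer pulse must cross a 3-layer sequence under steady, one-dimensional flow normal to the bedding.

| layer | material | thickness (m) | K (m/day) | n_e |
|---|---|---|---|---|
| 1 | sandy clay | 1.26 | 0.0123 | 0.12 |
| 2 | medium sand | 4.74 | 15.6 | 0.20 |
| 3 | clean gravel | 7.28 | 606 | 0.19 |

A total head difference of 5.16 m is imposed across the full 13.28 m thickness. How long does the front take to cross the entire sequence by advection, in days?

With flow normal to the layers, continuity requires the same specific discharge q through every layer.
Σ(b_i/K_i) = 1.26/0.0123 + 4.74/15.6 + 7.28/606 = 102.8 d.
q = Δh / Σ(b_i/K_i) = 5.16 / 102.8 = 0.05022 m/day.
In each layer the seepage velocity is v_i = q/n_i, so the layer transit time is t_i = b_i·n_i / q:
  layer 1 (sandy clay): t_1 = 1.26 × 0.12 / 0.05022 = 3.011 d
  layer 2 (medium sand): t_2 = 4.74 × 0.20 / 0.05022 = 18.88 d
  layer 3 (clean gravel): t_3 = 7.28 × 0.19 / 0.05022 = 27.54 d
Total t = Σ t_i = 49.43 days.

49.4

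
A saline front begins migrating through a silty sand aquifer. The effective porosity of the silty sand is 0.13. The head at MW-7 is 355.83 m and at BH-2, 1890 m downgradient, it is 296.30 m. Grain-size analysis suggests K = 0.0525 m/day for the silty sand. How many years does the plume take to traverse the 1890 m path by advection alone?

Hydraulic gradient i = (355.83 − 296.30) / 1890 = 59.53 / 1890 = 0.03150.
Darcy flux q = K · i = 0.05250 × 0.03150 = 0.001654 m/day.
Seepage velocity v = q / n_e = 0.001654 / 0.13 = 0.01272 m/day.
Travel time t = L / v = 1890 / 0.01272 = 1.486e+05 days = 406.8 years.

407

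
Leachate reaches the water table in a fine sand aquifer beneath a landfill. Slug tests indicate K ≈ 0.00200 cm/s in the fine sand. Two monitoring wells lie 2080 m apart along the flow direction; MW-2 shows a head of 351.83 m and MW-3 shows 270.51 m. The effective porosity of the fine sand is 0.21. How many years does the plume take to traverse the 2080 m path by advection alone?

17.7

Convert K: 0.00200 cm/s × 864 = 1.728 m/day.
Hydraulic gradient i = (351.83 − 270.51) / 2080 = 81.32 / 2080 = 0.03910.
Darcy flux q = K · i = 1.728 × 0.03910 = 0.06756 m/day.
Seepage velocity v = q / n_e = 0.06756 / 0.21 = 0.3217 m/day.
Travel time t = L / v = 2080 / 0.3217 = 6466 days = 17.70 years.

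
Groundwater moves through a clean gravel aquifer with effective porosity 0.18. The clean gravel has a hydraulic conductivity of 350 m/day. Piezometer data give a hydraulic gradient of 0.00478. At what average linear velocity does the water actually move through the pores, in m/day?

9.29

Hydraulic gradient i = 0.00478.
Darcy flux q = K · i = 350.0 × 0.004780 = 1.673 m/day.
Seepage velocity v = q / n_e = 1.673 / 0.18 = 9.294 m/day.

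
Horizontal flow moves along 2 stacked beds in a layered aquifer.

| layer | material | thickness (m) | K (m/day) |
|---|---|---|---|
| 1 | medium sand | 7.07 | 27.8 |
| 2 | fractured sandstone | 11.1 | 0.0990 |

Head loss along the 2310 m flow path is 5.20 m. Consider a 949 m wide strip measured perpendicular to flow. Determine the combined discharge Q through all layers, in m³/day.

Flow is parallel to layering, so each bed carries its own Darcy discharge and the transmissivities add.
Σ(K_i·b_i) = 27.8×7.07 + 0.0990×11.1 = 197.6 m²/day.
Hydraulic gradient i = Δh / L = 5.20 / 2310 = 0.002251.
Q = Σ(K_i·b_i) · W · i = 197.6 × 949 × 0.002251 = 422.2 m³/day.

422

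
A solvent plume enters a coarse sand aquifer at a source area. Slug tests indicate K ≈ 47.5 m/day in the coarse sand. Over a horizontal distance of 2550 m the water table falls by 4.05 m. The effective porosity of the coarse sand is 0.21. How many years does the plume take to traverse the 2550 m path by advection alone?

Hydraulic gradient i = Δh / L = 4.05 / 2550 = 0.001588.
Darcy flux q = K · i = 47.50 × 0.001588 = 0.07544 m/day.
Seepage velocity v = q / n_e = 0.07544 / 0.21 = 0.3592 m/day.
Travel time t = L / v = 2550 / 0.3592 = 7098 days = 19.43 years.

19.4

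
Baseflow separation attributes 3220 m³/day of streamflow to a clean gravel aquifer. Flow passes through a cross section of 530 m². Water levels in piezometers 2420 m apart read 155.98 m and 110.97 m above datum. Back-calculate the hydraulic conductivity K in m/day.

327

Hydraulic gradient i = (155.98 − 110.97) / 2420 = 45.01 / 2420 = 0.01860.
From Q = K·A·i, K = Q / (A·i) = 3220 / (530.0 × 0.01860) = 326.7 m/day.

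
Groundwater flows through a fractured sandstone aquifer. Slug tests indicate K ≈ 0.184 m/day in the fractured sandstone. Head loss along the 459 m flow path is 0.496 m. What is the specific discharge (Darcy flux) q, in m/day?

0.000199

Hydraulic gradient i = Δh / L = 0.496 / 459 = 0.001081.
Specific discharge q = K · i = 0.1840 × 0.001081 = 0.0001988 m/day.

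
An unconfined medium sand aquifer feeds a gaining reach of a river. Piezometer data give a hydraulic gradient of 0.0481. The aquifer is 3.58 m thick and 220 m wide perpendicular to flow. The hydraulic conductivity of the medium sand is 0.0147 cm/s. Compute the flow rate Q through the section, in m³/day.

Convert K: 0.0147 cm/s × 864 = 12.70 m/day.
Cross-sectional area A = 220 × 3.58 = 787.6 m².
Hydraulic gradient i = 0.0481.
Darcy's law: Q = K · A · i = 12.70 × 787.6 × 0.04810 = 481.2 m³/day.

481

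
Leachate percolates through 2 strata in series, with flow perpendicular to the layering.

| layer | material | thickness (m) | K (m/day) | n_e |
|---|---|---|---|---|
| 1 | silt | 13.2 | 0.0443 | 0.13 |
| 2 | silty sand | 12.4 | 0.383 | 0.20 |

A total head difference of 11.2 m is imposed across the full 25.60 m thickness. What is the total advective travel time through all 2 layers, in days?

With flow normal to the layers, continuity requires the same specific discharge q through every layer.
Σ(b_i/K_i) = 13.2/0.0443 + 12.4/0.383 = 330.3 d.
q = Δh / Σ(b_i/K_i) = 11.2 / 330.3 = 0.03390 m/day.
In each layer the seepage velocity is v_i = q/n_i, so the layer transit time is t_i = b_i·n_i / q:
  layer 1 (silt): t_1 = 13.2 × 0.13 / 0.03390 = 50.61 d
  layer 2 (silty sand): t_2 = 12.4 × 0.20 / 0.03390 = 73.15 d
Total t = Σ t_i = 123.8 days.

124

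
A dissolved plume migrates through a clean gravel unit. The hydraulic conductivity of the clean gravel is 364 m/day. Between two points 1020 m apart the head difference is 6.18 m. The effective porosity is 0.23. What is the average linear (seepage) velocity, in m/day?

9.59

Hydraulic gradient i = Δh / L = 6.18 / 1020 = 0.006059.
Darcy flux q = K · i = 364.0 × 0.006059 = 2.205 m/day.
Seepage velocity v = q / n_e = 2.205 / 0.23 = 9.589 m/day.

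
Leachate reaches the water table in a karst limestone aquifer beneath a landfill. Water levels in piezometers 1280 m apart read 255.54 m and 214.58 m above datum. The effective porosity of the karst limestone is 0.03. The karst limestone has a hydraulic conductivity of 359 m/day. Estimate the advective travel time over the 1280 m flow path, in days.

3.34

Hydraulic gradient i = (255.54 − 214.58) / 1280 = 40.96 / 1280 = 0.03200.
Darcy flux q = K · i = 359.0 × 0.03200 = 11.49 m/day.
Seepage velocity v = q / n_e = 11.49 / 0.03 = 382.9 m/day.
Travel time t = L / v = 1280 / 382.9 = 3.343 days.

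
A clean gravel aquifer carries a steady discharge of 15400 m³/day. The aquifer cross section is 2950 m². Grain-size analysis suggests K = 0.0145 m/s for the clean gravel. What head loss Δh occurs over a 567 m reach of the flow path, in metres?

2.36

Convert K: 0.0145 m/s × 86400 = 1253 m/day.
From Q = K·A·i, i = Q / (K·A) = 15400 / (1253 × 2950) = 0.004167.
Head loss Δh = i · L = 0.004167 × 567 = 2.363 m.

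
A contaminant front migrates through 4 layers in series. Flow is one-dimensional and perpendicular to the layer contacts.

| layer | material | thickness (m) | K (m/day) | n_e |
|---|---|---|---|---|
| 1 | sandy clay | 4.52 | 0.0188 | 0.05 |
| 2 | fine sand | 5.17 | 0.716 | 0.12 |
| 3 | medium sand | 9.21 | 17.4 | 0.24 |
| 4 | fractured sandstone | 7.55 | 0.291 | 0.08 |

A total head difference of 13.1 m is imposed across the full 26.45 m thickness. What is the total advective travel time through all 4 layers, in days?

With flow normal to the layers, continuity requires the same specific discharge q through every layer.
Σ(b_i/K_i) = 4.52/0.0188 + 5.17/0.716 + 9.21/17.4 + 7.55/0.291 = 274.1 d.
q = Δh / Σ(b_i/K_i) = 13.1 / 274.1 = 0.04779 m/day.
In each layer the seepage velocity is v_i = q/n_i, so the layer transit time is t_i = b_i·n_i / q:
  layer 1 (sandy clay): t_1 = 4.52 × 0.05 / 0.04779 = 4.729 d
  layer 2 (fine sand): t_2 = 5.17 × 0.12 / 0.04779 = 12.98 d
  layer 3 (medium sand): t_3 = 9.21 × 0.24 / 0.04779 = 46.25 d
  layer 4 (fractured sandstone): t_4 = 7.55 × 0.08 / 0.04779 = 12.64 d
Total t = Σ t_i = 76.60 days.

76.6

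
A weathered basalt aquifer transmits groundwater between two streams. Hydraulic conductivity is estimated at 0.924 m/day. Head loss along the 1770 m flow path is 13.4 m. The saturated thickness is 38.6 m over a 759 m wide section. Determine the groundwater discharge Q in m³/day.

Cross-sectional area A = 759 × 38.6 = 29297 m².
Hydraulic gradient i = Δh / L = 13.4 / 1770 = 0.007571.
Darcy's law: Q = K · A · i = 0.9240 × 29297 × 0.007571 = 204.9 m³/day.

205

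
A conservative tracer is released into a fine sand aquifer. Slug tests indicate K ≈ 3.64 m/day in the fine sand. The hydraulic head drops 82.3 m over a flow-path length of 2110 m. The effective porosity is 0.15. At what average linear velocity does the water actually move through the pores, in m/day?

0.947

Hydraulic gradient i = Δh / L = 82.3 / 2110 = 0.03900.
Darcy flux q = K · i = 3.640 × 0.03900 = 0.1420 m/day.
Seepage velocity v = q / n_e = 0.1420 / 0.15 = 0.9465 m/day.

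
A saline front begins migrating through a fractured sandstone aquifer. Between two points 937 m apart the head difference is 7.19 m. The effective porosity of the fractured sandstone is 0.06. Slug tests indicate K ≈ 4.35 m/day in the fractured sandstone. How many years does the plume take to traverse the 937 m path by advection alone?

Hydraulic gradient i = Δh / L = 7.19 / 937 = 0.007673.
Darcy flux q = K · i = 4.350 × 0.007673 = 0.03338 m/day.
Seepage velocity v = q / n_e = 0.03338 / 0.06 = 0.5563 m/day.
Travel time t = L / v = 937 / 0.5563 = 1684 days = 4.611 years.

4.61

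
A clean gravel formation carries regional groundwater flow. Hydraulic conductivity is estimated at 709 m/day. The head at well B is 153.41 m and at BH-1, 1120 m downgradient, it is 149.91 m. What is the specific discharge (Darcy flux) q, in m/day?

Hydraulic gradient i = (153.41 − 149.91) / 1120 = 3.5 / 1120 = 0.003125.
Specific discharge q = K · i = 709.0 × 0.003125 = 2.216 m/day.

2.22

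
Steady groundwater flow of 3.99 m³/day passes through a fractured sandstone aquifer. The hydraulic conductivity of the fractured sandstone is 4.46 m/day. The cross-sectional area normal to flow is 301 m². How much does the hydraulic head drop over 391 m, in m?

1.16

From Q = K·A·i, i = Q / (K·A) = 3.99 / (4.460 × 301.0) = 0.002972.
Head loss Δh = i · L = 0.002972 × 391 = 1.162 m.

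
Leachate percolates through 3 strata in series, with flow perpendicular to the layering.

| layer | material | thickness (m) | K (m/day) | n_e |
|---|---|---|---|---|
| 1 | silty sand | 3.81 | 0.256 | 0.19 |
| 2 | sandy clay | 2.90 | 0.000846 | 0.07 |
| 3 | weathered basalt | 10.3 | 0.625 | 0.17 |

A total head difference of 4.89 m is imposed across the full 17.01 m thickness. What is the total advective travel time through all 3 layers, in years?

With flow normal to the layers, continuity requires the same specific discharge q through every layer.
Σ(b_i/K_i) = 3.81/0.256 + 2.90/0.000846 + 10.3/0.625 = 3459 d.
q = Δh / Σ(b_i/K_i) = 4.89 / 3459 = 0.001414 m/day.
In each layer the seepage velocity is v_i = q/n_i, so the layer transit time is t_i = b_i·n_i / q:
  layer 1 (silty sand): t_1 = 3.81 × 0.19 / 0.001414 = 512.1 d
  layer 2 (sandy clay): t_2 = 2.90 × 0.07 / 0.001414 = 143.6 d
  layer 3 (weathered basalt): t_3 = 10.3 × 0.17 / 0.001414 = 1239 d
Total t = Σ t_i = 1894 days = 5.187 years.

5.19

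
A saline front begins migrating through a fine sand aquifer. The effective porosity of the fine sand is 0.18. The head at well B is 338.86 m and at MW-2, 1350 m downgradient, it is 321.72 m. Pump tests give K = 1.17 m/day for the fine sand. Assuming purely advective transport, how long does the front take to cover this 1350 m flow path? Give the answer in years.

Hydraulic gradient i = (338.86 − 321.72) / 1350 = 17.14 / 1350 = 0.01270.
Darcy flux q = K · i = 1.170 × 0.01270 = 0.01485 m/day.
Seepage velocity v = q / n_e = 0.01485 / 0.18 = 0.08253 m/day.
Travel time t = L / v = 1350 / 0.08253 = 16358 days = 44.79 years.

44.8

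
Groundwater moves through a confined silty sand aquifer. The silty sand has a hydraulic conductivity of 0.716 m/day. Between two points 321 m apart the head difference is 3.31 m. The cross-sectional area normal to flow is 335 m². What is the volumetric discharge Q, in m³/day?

2.47

Hydraulic gradient i = Δh / L = 3.31 / 321 = 0.01031.
Darcy's law: Q = K · A · i = 0.7160 × 335.0 × 0.01031 = 2.473 m³/day.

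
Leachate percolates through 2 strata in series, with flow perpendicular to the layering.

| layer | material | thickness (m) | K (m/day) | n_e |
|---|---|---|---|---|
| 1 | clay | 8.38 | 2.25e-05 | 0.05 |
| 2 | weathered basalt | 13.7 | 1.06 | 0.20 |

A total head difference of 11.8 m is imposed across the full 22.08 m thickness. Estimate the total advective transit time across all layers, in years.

With flow normal to the layers, continuity requires the same specific discharge q through every layer.
Σ(b_i/K_i) = 8.38/2.25e-05 + 13.7/1.06 = 3.725e+05 d.
q = Δh / Σ(b_i/K_i) = 11.8 / 3.725e+05 = 3.168e-05 m/day.
In each layer the seepage velocity is v_i = q/n_i, so the layer transit time is t_i = b_i·n_i / q:
  layer 1 (clay): t_1 = 8.38 × 0.05 / 3.168e-05 = 13225 d
  layer 2 (weathered basalt): t_2 = 13.7 × 0.20 / 3.168e-05 = 86486 d
Total t = Σ t_i = 99711 days = 273.0 years.

273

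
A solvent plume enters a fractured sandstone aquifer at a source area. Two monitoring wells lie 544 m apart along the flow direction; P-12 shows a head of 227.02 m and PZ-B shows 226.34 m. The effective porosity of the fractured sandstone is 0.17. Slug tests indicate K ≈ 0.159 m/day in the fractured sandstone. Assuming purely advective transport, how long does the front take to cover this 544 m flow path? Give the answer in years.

1270

Hydraulic gradient i = (227.02 − 226.34) / 544 = 0.68 / 544 = 0.001250.
Darcy flux q = K · i = 0.1590 × 0.001250 = 0.0001988 m/day.
Seepage velocity v = q / n_e = 0.0001988 / 0.17 = 0.001169 m/day.
Travel time t = L / v = 544 / 0.001169 = 4.653e+05 days = 1274 years.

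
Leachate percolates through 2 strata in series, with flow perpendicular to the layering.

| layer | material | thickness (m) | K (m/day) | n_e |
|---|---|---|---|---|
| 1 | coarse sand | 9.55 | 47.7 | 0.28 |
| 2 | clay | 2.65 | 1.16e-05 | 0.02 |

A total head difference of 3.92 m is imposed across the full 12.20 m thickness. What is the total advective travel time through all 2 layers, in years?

435

With flow normal to the layers, continuity requires the same specific discharge q through every layer.
Σ(b_i/K_i) = 9.55/47.7 + 2.65/1.16e-05 = 2.284e+05 d.
q = Δh / Σ(b_i/K_i) = 3.92 / 2.284e+05 = 1.716e-05 m/day.
In each layer the seepage velocity is v_i = q/n_i, so the layer transit time is t_i = b_i·n_i / q:
  layer 1 (coarse sand): t_1 = 9.55 × 0.28 / 1.716e-05 = 1.558e+05 d
  layer 2 (clay): t_2 = 2.65 × 0.02 / 1.716e-05 = 3089 d
Total t = Σ t_i = 1.589e+05 days = 435.1 years.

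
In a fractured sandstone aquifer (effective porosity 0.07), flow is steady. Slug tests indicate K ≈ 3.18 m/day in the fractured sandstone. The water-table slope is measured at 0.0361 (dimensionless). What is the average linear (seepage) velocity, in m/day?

1.64

Hydraulic gradient i = 0.0361.
Darcy flux q = K · i = 3.180 × 0.03610 = 0.1148 m/day.
Seepage velocity v = q / n_e = 0.1148 / 0.07 = 1.640 m/day.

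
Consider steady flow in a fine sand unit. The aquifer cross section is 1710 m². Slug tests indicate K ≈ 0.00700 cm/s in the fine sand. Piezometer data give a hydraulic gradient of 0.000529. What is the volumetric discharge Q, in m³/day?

Convert K: 0.00700 cm/s × 864 = 6.048 m/day.
Hydraulic gradient i = 0.000529.
Darcy's law: Q = K · A · i = 6.048 × 1710 × 0.0005290 = 5.471 m³/day.

5.47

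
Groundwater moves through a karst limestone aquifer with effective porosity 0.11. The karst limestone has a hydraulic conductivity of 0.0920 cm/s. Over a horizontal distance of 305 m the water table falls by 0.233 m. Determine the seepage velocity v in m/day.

0.552

Convert K: 0.0920 cm/s × 864 = 79.49 m/day.
Hydraulic gradient i = Δh / L = 0.233 / 305 = 0.0007639.
Darcy flux q = K · i = 79.49 × 0.0007639 = 0.06072 m/day.
Seepage velocity v = q / n_e = 0.06072 / 0.11 = 0.5520 m/day.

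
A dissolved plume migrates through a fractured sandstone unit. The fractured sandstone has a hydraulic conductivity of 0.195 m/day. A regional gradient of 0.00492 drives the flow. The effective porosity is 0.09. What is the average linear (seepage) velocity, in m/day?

Hydraulic gradient i = 0.00492.
Darcy flux q = K · i = 0.1950 × 0.004920 = 0.0009594 m/day.
Seepage velocity v = q / n_e = 0.0009594 / 0.09 = 0.01066 m/day.

0.0107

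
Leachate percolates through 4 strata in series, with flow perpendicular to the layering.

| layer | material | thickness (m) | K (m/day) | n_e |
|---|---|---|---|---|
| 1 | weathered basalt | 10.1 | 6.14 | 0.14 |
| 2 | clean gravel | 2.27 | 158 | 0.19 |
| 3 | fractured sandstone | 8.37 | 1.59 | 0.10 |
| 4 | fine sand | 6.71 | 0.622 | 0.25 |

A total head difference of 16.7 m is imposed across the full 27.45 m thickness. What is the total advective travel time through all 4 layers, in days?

4.62

With flow normal to the layers, continuity requires the same specific discharge q through every layer.
Σ(b_i/K_i) = 10.1/6.14 + 2.27/158 + 8.37/1.59 + 6.71/0.622 = 17.71 d.
q = Δh / Σ(b_i/K_i) = 16.7 / 17.71 = 0.9429 m/day.
In each layer the seepage velocity is v_i = q/n_i, so the layer transit time is t_i = b_i·n_i / q:
  layer 1 (weathered basalt): t_1 = 10.1 × 0.14 / 0.9429 = 1.500 d
  layer 2 (clean gravel): t_2 = 2.27 × 0.19 / 0.9429 = 0.4574 d
  layer 3 (fractured sandstone): t_3 = 8.37 × 0.10 / 0.9429 = 0.8877 d
  layer 4 (fine sand): t_4 = 6.71 × 0.25 / 0.9429 = 1.779 d
Total t = Σ t_i = 4.624 days.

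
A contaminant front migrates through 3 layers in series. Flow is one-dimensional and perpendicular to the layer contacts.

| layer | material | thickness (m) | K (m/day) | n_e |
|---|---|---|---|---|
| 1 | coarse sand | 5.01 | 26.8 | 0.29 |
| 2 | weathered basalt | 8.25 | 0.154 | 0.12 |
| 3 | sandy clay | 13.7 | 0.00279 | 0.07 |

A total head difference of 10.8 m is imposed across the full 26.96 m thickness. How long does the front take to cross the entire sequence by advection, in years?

With flow normal to the layers, continuity requires the same specific discharge q through every layer.
Σ(b_i/K_i) = 5.01/26.8 + 8.25/0.154 + 13.7/0.00279 = 4964 d.
q = Δh / Σ(b_i/K_i) = 10.8 / 4964 = 0.002176 m/day.
In each layer the seepage velocity is v_i = q/n_i, so the layer transit time is t_i = b_i·n_i / q:
  layer 1 (coarse sand): t_1 = 5.01 × 0.29 / 0.002176 = 667.8 d
  layer 2 (weathered basalt): t_2 = 8.25 × 0.12 / 0.002176 = 455.0 d
  layer 3 (sandy clay): t_3 = 13.7 × 0.07 / 0.002176 = 440.8 d
Total t = Σ t_i = 1564 days = 4.281 years.

4.28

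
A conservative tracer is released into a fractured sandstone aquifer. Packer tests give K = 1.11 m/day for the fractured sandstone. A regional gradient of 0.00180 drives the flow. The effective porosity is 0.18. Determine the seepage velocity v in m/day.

0.0111

Hydraulic gradient i = 0.00180.
Darcy flux q = K · i = 1.110 × 0.001800 = 0.001998 m/day.
Seepage velocity v = q / n_e = 0.001998 / 0.18 = 0.01110 m/day.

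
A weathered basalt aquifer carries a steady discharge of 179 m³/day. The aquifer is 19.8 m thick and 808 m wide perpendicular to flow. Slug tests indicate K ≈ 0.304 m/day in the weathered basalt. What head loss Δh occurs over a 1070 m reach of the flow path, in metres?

39.4

Cross-sectional area A = 808 × 19.8 = 15998 m².
From Q = K·A·i, i = Q / (K·A) = 179 / (0.3040 × 15998) = 0.03680.
Head loss Δh = i · L = 0.03680 × 1070 = 39.38 m.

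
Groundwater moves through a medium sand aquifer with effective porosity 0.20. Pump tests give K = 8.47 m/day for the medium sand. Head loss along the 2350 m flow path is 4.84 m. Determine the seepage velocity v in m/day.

0.0872

Hydraulic gradient i = Δh / L = 4.84 / 2350 = 0.002060.
Darcy flux q = K · i = 8.470 × 0.002060 = 0.01744 m/day.
Seepage velocity v = q / n_e = 0.01744 / 0.20 = 0.08722 m/day.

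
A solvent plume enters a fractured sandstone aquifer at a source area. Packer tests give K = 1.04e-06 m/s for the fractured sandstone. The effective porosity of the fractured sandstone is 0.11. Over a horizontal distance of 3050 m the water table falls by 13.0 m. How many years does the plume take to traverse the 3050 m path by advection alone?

Convert K: 1.04e-06 m/s × 86400 = 0.08986 m/day.
Hydraulic gradient i = Δh / L = 13.0 / 3050 = 0.004262.
Darcy flux q = K · i = 0.08986 × 0.004262 = 0.0003830 m/day.
Seepage velocity v = q / n_e = 0.0003830 / 0.11 = 0.003482 m/day.
Travel time t = L / v = 3050 / 0.003482 = 8.760e+05 days = 2398 years.

2400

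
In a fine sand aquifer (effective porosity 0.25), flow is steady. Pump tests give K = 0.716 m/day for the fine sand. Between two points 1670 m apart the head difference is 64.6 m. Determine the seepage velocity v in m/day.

Hydraulic gradient i = Δh / L = 64.6 / 1670 = 0.03868.
Darcy flux q = K · i = 0.7160 × 0.03868 = 0.02770 m/day.
Seepage velocity v = q / n_e = 0.02770 / 0.25 = 0.1108 m/day.

0.111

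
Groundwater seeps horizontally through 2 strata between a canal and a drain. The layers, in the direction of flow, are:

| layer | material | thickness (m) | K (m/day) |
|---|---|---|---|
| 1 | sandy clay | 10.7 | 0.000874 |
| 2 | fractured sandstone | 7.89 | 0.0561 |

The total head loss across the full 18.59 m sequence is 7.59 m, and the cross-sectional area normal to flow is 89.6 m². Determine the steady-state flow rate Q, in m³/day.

Flow is perpendicular to layering, so the layers act in series and the equivalent K is the thickness-weighted harmonic mean.
Total thickness L = 10.7 + 7.89 = 18.59 m.
Σ(b_i/K_i) = 10.7/0.000874 + 7.89/0.0561 = 12383 d.
K_eq = L / Σ(b_i/K_i) = 18.59 / 12383 = 0.001501 m/day.
Q = K_eq · A · (Δh/L) = 0.001501 × 89.6 × (7.59/18.59) = 0.05492 m³/day.

0.0549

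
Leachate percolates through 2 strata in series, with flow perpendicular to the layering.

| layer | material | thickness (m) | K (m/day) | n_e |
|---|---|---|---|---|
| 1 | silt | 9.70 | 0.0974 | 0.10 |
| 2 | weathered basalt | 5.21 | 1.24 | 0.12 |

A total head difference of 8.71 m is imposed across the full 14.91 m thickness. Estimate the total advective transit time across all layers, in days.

With flow normal to the layers, continuity requires the same specific discharge q through every layer.
Σ(b_i/K_i) = 9.70/0.0974 + 5.21/1.24 = 103.8 d.
q = Δh / Σ(b_i/K_i) = 8.71 / 103.8 = 0.08392 m/day.
In each layer the seepage velocity is v_i = q/n_i, so the layer transit time is t_i = b_i·n_i / q:
  layer 1 (silt): t_1 = 9.70 × 0.10 / 0.08392 = 11.56 d
  layer 2 (weathered basalt): t_2 = 5.21 × 0.12 / 0.08392 = 7.450 d
Total t = Σ t_i = 19.01 days.

19.0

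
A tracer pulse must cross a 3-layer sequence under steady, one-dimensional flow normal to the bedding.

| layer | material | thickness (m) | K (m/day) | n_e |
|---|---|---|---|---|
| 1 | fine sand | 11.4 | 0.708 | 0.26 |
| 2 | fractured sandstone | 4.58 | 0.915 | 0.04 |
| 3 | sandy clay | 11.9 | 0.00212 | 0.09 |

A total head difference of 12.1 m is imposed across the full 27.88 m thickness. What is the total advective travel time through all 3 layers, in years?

5.38

With flow normal to the layers, continuity requires the same specific discharge q through every layer.
Σ(b_i/K_i) = 11.4/0.708 + 4.58/0.915 + 11.9/0.00212 = 5634 d.
q = Δh / Σ(b_i/K_i) = 12.1 / 5634 = 0.002148 m/day.
In each layer the seepage velocity is v_i = q/n_i, so the layer transit time is t_i = b_i·n_i / q:
  layer 1 (fine sand): t_1 = 11.4 × 0.26 / 0.002148 = 1380 d
  layer 2 (fractured sandstone): t_2 = 4.58 × 0.04 / 0.002148 = 85.31 d
  layer 3 (sandy clay): t_3 = 11.9 × 0.09 / 0.002148 = 498.7 d
Total t = Σ t_i = 1964 days = 5.378 years.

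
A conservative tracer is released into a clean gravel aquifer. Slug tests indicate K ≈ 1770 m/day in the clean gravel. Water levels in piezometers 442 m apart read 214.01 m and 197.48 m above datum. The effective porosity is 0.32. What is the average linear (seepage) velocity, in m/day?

Hydraulic gradient i = (214.01 − 197.48) / 442 = 16.53 / 442 = 0.03740.
Darcy flux q = K · i = 1770 × 0.03740 = 66.19 m/day.
Seepage velocity v = q / n_e = 66.19 / 0.32 = 206.9 m/day.

207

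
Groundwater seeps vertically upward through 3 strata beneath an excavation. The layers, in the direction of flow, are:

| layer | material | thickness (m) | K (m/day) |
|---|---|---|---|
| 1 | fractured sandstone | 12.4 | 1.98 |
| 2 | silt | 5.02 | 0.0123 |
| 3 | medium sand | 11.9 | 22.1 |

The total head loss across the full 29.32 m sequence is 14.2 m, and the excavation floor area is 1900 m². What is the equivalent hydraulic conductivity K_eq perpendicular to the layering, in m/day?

Flow is perpendicular to layering, so the layers act in series and the equivalent K is the thickness-weighted harmonic mean.
Total thickness L = 12.4 + 5.02 + 11.9 = 29.32 m.
Σ(b_i/K_i) = 12.4/1.98 + 5.02/0.0123 + 11.9/22.1 = 414.9 d.
K_eq = L / Σ(b_i/K_i) = 29.32 / 414.9 = 0.07066 m/day.

0.0707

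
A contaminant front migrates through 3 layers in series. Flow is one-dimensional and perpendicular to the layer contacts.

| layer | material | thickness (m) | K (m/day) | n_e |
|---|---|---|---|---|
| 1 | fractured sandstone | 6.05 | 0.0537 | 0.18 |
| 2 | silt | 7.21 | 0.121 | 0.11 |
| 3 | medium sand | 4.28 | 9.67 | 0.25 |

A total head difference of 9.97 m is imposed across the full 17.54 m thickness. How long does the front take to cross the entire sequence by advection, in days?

With flow normal to the layers, continuity requires the same specific discharge q through every layer.
Σ(b_i/K_i) = 6.05/0.0537 + 7.21/0.121 + 4.28/9.67 = 172.7 d.
q = Δh / Σ(b_i/K_i) = 9.97 / 172.7 = 0.05773 m/day.
In each layer the seepage velocity is v_i = q/n_i, so the layer transit time is t_i = b_i·n_i / q:
  layer 1 (fractured sandstone): t_1 = 6.05 × 0.18 / 0.05773 = 18.86 d
  layer 2 (silt): t_2 = 7.21 × 0.11 / 0.05773 = 13.74 d
  layer 3 (medium sand): t_3 = 4.28 × 0.25 / 0.05773 = 18.53 d
Total t = Σ t_i = 51.13 days.

51.1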